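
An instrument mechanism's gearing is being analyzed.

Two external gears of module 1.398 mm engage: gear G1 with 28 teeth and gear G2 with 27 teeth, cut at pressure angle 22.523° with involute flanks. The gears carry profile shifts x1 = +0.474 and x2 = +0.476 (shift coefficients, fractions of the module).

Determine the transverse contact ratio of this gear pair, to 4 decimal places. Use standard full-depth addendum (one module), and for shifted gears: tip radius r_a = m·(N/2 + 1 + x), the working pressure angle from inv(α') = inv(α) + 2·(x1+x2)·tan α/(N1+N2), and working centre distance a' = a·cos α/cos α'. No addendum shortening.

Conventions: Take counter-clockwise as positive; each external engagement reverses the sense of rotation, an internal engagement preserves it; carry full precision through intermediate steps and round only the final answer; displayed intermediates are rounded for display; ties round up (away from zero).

recognized (one external pair, fixed centres): single-mesh tooth geometry, m = 1.398, N1 = 28, N2 = 27
base radii: r_b1 = 18.079162, r_b2 = 17.433478
tip radii: r_a1 = 21.632652, r_a2 = 20.936448
inv(α') = inv(22.523°) + 2·(+0.474+0.476)·tan α/(28+27) = 0.03590888  ⇒  α' = 26.46295°
a' = a·cos α / cos α' = 38.4450·cos 22.523°/cos 26.46295° = 39.669057
action lengths: √(r_a1²−r_b1²) = 11.879206, √(r_a2²−r_b2²) = 11.593477
base pitch p_b = π·m·cos α = 4.056954
CR = (11.879206 + 11.593477 − 39.669057·sin 26.46295°)/4.056954 = 1.428509
contact ratio ≈ 1.4285

1.4285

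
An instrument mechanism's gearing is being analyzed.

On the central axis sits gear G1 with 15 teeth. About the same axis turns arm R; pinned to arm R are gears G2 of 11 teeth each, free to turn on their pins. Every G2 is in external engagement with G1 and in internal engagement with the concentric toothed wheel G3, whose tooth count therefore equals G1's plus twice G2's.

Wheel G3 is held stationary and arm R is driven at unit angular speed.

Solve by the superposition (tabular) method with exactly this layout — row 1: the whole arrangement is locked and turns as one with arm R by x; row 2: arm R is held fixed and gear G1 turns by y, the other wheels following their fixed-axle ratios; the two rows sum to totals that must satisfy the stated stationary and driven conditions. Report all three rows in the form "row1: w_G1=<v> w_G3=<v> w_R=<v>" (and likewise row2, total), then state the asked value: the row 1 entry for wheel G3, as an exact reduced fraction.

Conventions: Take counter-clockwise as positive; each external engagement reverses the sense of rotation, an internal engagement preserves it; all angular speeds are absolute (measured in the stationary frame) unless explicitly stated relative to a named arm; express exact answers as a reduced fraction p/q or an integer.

row1: w_G1=1 w_G3=1 w_R=1
row2: w_G1=37/15 w_G3=-1 w_R=0
total: w_G1=52/15 w_G3=0 w_R=1
asked value: 1

planetary set (15T centre, 11T on arm, 37T internal) — Willis relation
row 1 — lock + rotate with arm: ω_sun = ω_ring = ω_arm = x
row 2 (arm held, sun turns y): ω_ring = −(15/37)·y, ω_arm = 0
boundary: total ω_ring = x − (15/37)·y = 0 and total ω_arm = x = 1  ⇒  y = 37/15, x = 1
row 2 ring = −(15/37)·37/15 = -1
totals (row 1 + row 2): sun 1 + 37/15 = 52/15, ring 1 + (-1) = 0, arm 1 + 0 = 1
asked cell (row1, ring) = 1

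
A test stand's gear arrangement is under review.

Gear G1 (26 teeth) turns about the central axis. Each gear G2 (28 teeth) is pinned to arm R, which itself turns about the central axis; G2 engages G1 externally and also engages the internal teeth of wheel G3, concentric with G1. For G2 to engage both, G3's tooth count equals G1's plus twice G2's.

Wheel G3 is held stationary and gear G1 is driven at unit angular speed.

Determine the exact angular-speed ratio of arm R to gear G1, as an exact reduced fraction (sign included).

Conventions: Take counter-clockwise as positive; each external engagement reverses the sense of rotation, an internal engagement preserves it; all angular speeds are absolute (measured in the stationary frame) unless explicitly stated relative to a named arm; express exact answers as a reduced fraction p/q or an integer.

class = planetary set [G3 = 26+2·28 = 82; Willis about the carrier]
ring teeth: 26 + 2·28 = 82
26(ω_sun−ω_arm) = −82(ω_ring−ω_arm),  ω_ring = 0, ω_sun = 1
26(1−ω_arm) = −82(0−ω_arm)  ⇒  108·ω_arm = 26  ⇒  ω_arm = 13/54
ω_out/ω_in = 13/54

13/54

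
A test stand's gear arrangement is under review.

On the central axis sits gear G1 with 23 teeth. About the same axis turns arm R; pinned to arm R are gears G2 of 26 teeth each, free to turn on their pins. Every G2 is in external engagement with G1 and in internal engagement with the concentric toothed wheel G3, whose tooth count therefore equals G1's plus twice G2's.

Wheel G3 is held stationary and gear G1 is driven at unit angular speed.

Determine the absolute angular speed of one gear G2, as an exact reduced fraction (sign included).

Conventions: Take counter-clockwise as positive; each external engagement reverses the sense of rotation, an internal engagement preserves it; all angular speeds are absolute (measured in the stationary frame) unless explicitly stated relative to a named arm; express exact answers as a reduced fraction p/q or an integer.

topology: planetary set — G1 23T / G2 26T / G3 75T, arm = carrier (Willis)
ring teeth: 23 + 2·26 = 75
23(ω_sun−ω_arm) = −75(ω_ring−ω_arm),  ω_ring = 0, ω_sun = 1
23(1−ω_arm) = −75(0−ω_arm)  ⇒  98·ω_arm = 23  ⇒  ω_arm = 23/98
sun–planet mesh: 23·(1−23/98) = −26·(ω_p−ω_arm)  ⇒  ω_p−ω_arm = -1725/2548
ω_p = 23/98 − 1725/2548 = -23/52
exact speed ratio = -23/52

-23/52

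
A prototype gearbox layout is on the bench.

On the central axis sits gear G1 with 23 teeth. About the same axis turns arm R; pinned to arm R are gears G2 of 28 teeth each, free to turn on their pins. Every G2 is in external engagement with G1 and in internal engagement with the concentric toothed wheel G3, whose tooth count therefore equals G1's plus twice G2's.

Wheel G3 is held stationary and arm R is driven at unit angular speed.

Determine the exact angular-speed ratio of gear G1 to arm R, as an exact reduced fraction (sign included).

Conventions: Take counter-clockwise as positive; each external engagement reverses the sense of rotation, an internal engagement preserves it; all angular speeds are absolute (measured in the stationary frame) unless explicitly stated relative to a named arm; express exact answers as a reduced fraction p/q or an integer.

102/23

class = planetary set [G3 = 23+2·28 = 79; Willis about the carrier]
ring teeth: 23 + 2·28 = 79
23(ω_sun−ω_arm) = −79(ω_ring−ω_arm),  ω_ring = 0, ω_arm = 1
ω_sun = 1 − (79/23)(0−1) = 102/23
ω_out/ω_in = 102/23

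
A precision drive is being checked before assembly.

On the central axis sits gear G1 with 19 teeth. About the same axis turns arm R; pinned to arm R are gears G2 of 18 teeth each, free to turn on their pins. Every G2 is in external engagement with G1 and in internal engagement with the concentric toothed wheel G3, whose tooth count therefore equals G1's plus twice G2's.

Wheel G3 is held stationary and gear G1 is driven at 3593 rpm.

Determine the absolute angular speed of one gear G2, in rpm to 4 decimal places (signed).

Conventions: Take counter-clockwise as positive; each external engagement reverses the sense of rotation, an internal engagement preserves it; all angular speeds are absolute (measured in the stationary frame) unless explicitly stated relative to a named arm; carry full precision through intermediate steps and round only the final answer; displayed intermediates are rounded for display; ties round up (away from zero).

-1896.3056 rpm

class = planetary set [G3 = 19+2·18 = 55; Willis about the carrier]
normalise by the input: solve with ω_sun = 1, then scale by 3593 rpm
ring teeth: 19 + 2·18 = 55
19(ω_sun−ω_arm) = −55(ω_ring−ω_arm),  ω_ring = 0, ω_sun = 1
19(1−ω_arm) = −55(0−ω_arm)  ⇒  74·ω_arm = 19  ⇒  ω_arm = 19/74
sun–planet mesh: 19·(1−19/74) = −18·(ω_p−ω_arm)  ⇒  ω_p−ω_arm = -1045/1332
ω_p = 19/74 − 1045/1332 = -19/36
scale: ω_p = -19/36 × 3593 rpm = -1896.3056 rpm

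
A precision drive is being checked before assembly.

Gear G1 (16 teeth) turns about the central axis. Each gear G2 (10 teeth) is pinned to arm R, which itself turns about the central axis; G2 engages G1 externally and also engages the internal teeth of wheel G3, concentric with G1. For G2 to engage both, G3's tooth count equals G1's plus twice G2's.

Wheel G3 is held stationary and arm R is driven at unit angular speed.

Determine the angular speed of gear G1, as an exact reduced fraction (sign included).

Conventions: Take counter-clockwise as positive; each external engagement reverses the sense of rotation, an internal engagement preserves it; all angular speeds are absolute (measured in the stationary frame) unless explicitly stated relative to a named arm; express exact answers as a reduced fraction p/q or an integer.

class = planetary set [G3 = 16+2·10 = 36; Willis about the carrier]
ring teeth: 16 + 2·10 = 36
16(ω_sun−ω_arm) = −36(ω_ring−ω_arm),  ω_ring = 0, ω_arm = 1
ω_sun = 1 − (36/16)(0−1) = 13/4
exact speed ratio = 13/4

13/4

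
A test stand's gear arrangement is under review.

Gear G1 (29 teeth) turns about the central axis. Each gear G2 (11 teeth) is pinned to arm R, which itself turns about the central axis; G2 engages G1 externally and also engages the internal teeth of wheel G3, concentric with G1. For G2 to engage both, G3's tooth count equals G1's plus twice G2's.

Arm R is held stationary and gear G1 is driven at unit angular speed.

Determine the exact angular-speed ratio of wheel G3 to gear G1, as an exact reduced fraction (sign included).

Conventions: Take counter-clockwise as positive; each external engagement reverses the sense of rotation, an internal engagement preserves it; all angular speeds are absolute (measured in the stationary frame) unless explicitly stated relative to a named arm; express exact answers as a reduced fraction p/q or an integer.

-29/51

topology: planetary set — G1 29T / G2 11T / G3 51T, arm = carrier (Willis)
ring teeth: 29 + 2·11 = 51
29(ω_sun−ω_arm) = −51(ω_ring−ω_arm),  ω_arm = 0, ω_sun = 1
ω_ring = 0 − (29/51)(1−0) = -29/51
ω_out/ω_in = -29/51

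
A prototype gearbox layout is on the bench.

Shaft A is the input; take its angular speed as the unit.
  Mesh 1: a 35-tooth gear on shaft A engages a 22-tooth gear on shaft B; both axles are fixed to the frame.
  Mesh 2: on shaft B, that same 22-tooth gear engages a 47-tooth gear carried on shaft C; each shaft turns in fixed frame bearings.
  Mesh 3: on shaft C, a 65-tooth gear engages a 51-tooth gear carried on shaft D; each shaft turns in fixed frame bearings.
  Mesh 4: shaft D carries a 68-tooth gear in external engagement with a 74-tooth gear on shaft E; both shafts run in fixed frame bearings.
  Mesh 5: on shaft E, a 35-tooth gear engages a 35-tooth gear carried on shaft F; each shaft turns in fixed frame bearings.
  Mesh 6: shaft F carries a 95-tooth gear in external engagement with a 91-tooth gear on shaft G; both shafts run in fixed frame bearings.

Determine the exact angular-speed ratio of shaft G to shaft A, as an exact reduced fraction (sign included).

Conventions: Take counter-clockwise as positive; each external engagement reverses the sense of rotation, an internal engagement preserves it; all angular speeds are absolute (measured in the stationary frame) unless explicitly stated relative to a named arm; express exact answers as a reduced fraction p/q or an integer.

class = fixed-axis compound train [6 meshes; 6 ratios multiply, 6 sense flips]
mesh 1 [35T→22T]: running ratio 35/22, sense −
mesh 2 [22T→47T]: running ratio 35/47, sense +
mesh 3 [65T→51T]: running ratio 2275/2397, sense −
mesh 4 [68T→74T]: running ratio 4550/5217, sense +
mesh 5 [35T→35T]: running ratio 4550/5217, sense −
mesh 6 [95T→91T]: running ratio 4750/5217, sense +
ω_out/ω_in = 4750/5217

4750/5217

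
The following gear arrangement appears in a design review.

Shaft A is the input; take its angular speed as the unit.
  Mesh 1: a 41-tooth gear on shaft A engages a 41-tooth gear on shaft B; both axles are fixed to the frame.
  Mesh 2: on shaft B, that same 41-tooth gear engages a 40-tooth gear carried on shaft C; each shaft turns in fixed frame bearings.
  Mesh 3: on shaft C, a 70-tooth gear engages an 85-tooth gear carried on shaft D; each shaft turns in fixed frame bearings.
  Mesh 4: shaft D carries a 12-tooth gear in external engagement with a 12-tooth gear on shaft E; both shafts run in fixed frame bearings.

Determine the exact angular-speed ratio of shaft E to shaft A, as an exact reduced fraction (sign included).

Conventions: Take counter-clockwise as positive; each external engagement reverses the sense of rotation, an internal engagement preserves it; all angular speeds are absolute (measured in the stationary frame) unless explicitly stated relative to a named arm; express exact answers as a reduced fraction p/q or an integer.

287/340

class = fixed-axis compound train [4 meshes; 4 ratios multiply, 4 sense flips]
mesh 1 [41T→41T]: running ratio 1, sense −
mesh 2 [41T→40T]: running ratio 41/40, sense +
mesh 3 [70T→85T]: running ratio 287/340, sense −
mesh 4 [12T→12T]: running ratio 287/340, sense +
ω_out/ω_in = 287/340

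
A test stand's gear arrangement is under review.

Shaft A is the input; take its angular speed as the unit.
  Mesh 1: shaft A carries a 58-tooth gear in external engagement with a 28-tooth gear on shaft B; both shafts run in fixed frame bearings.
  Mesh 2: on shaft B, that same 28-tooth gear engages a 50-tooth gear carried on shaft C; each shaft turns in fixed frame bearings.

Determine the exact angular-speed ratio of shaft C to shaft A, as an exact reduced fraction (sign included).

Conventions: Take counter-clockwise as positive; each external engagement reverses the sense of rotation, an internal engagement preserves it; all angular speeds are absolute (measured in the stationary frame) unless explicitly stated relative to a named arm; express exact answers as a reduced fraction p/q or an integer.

class = fixed-axis compound train [2 meshes; 2 ratios multiply, 2 sense flips]
mesh 1 [58T→28T]: running ratio 29/14, sense −
mesh 2 [28T→50T]: running ratio 29/25, sense +
ω_out/ω_in = 29/25

29/25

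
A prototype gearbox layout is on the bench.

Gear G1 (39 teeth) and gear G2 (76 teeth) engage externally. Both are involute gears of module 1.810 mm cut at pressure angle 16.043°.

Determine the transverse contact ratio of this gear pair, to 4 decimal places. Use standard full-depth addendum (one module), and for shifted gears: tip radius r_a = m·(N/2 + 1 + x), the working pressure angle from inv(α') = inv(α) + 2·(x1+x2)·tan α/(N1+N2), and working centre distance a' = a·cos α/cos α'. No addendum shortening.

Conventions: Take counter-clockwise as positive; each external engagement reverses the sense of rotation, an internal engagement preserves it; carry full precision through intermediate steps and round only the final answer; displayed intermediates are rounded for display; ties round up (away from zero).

topology: single-mesh involute geometry — m = 1.810, 39T/76T pair
base radii: r_b1 = 33.920421, r_b2 = 66.101333
tip radii: r_a1 = 37.105000, r_a2 = 70.590000
no profile shift: α' = α, a' = a
action lengths: √(r_a1²−r_b1²) = 15.039484, √(r_a2²−r_b2²) = 24.770182
base pitch p_b = π·m·cos α = 5.464828
CR = (15.039484 + 24.770182 − 104.075000·sin 16.04300°)/5.464828 = 2.021589
contact ratio ≈ 2.0216

2.0216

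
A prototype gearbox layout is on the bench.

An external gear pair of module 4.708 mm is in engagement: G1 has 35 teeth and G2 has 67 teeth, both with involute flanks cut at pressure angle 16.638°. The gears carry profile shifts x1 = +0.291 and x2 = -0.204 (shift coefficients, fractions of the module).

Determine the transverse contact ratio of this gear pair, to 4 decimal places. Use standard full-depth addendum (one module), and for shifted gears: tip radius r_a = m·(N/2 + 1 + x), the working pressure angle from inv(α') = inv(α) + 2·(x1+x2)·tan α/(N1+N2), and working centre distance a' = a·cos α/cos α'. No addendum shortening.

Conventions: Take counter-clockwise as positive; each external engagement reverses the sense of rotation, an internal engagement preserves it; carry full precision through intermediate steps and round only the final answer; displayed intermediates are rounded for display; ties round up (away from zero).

recognized (one external pair, fixed centres): single-mesh tooth geometry, m = 4.708, N1 = 35, N2 = 67
base radii: r_b1 = 78.940569, r_b2 = 151.114803
tip radii: r_a1 = 88.468028, r_a2 = 161.465568
inv(α') = inv(16.638°) + 2·(+0.291-0.204)·tan α/(35+67) = 0.00895715  ⇒  α' = 16.95848°
a' = a·cos α / cos α' = 240.1080·cos 16.638°/cos 16.95848° = 240.513787
action lengths: √(r_a1²−r_b1²) = 39.937183, √(r_a2²−r_b2²) = 56.880981
base pitch p_b = π·m·cos α = 14.171378
CR = (39.937183 + 56.880981 − 240.513787·sin 16.95848°)/14.171378 = 1.881639
contact ratio ≈ 1.8816

1.8816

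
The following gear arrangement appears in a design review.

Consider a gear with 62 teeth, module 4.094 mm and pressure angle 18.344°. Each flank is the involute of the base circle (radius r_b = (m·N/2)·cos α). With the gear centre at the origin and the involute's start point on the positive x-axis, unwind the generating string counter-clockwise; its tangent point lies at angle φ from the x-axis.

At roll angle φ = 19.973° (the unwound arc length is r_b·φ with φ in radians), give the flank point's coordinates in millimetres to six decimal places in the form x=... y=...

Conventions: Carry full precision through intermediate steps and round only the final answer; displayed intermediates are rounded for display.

x=127.563215 y=1.680405

class = single-mesh tooth geometry [base-circle involute, m = 4.094, 62T]
pitch radius r_p = m·N/2 = 4.094·62/2 = 126.914000
base radius r_b = r_p·cos α = 126.914000·cos 18.344° = 120.464747
roll angle φ = 19.973° = 0.34859461 rad
x = r_b·(cos φ + φ·sin φ) = 127.563215
y = r_b·(sin φ − φ·cos φ) = 1.680405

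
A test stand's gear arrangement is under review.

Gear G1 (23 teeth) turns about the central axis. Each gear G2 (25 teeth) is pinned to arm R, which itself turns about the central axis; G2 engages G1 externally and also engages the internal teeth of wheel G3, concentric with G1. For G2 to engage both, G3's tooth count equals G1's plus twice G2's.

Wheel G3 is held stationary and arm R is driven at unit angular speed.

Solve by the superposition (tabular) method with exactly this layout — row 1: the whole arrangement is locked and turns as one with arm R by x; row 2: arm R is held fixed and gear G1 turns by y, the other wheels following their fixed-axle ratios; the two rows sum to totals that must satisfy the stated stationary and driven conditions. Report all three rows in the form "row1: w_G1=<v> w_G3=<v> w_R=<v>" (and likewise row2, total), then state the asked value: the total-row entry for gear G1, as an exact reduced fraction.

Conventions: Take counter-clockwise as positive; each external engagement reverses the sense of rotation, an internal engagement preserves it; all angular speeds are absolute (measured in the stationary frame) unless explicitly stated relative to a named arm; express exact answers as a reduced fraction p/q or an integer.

planetary set (23T centre, 25T on arm, 73T internal) — Willis relation
row 1: whole set turns with the arm by x
row 2 (arm held, sun turns y): ω_ring = −(23/73)·y, ω_arm = 0
boundary: total ω_ring = x − (23/73)·y = 0 and total ω_arm = x = 1  ⇒  y = 73/23, x = 1
row 2 ring = −(23/73)·73/23 = -1
totals (row 1 + row 2): sun 1 + 73/23 = 96/23, ring 1 + (-1) = 0, arm 1 + 0 = 1
asked cell (total, sun) = 96/23

row1: w_G1=1 w_G3=1 w_R=1
row2: w_G1=73/23 w_G3=-1 w_R=0
total: w_G1=96/23 w_G3=0 w_R=1
asked value: 96/23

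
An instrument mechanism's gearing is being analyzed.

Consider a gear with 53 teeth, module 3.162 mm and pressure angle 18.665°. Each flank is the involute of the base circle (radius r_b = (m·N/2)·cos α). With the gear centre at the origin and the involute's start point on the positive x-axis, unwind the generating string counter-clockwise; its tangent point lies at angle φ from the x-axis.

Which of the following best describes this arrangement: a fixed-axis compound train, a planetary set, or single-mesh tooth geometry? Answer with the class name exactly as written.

class = single-mesh tooth geometry [base-circle involute, m = 3.162, 53T]
classification: single-mesh tooth geometry

single-mesh tooth geometry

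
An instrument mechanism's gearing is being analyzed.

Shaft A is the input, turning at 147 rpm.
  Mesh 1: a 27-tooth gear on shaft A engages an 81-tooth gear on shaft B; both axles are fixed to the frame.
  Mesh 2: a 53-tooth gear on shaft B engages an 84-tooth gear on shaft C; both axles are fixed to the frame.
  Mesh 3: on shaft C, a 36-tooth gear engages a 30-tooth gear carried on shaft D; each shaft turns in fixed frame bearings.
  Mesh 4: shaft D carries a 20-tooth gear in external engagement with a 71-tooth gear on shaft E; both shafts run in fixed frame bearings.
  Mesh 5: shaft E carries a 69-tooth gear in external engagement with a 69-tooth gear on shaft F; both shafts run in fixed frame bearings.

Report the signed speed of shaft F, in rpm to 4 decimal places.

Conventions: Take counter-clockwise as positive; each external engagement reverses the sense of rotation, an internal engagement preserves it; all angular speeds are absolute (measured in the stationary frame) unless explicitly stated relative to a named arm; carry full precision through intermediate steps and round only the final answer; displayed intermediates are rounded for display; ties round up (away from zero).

5-mesh fixed-axis compound train (all bearings frame-fixed)
mesh 1 [27T→81T]: ω = 147.0000×27/81 = 49.0000 rpm, sense flips to −
mesh 2 [53T→84T]: ω = 49.0000×53/84 = 30.9167 rpm, sense flips to +
mesh 3 [36T→30T]: ω = 30.9167×36/30 = 37.1000 rpm, sense flips to −
mesh 4 [20T→71T]: ω = 37.1000×20/71 = 10.4507 rpm, sense flips to +
mesh 5 [69T→69T]: ω = 10.4507×69/69 = 10.4507 rpm, sense flips to −
signed output speed = -10.4507 rpm

-10.4507 rpm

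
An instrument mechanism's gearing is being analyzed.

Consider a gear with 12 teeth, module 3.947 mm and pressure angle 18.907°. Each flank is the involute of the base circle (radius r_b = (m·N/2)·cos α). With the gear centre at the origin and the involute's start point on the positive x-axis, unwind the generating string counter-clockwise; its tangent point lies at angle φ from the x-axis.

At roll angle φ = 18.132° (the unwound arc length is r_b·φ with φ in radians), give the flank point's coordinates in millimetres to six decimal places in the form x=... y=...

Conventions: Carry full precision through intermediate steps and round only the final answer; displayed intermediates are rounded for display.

class = single-mesh tooth geometry [base-circle involute, m = 3.947, 12T]
pitch radius r_p = m·N/2 = 3.947·12/2 = 23.682000
base radius r_b = r_p·cos α = 23.682000·cos 18.907° = 22.404256
roll angle φ = 18.132° = 0.31646310 rad
x = r_b·(cos φ + φ·sin φ) = 23.498204
y = r_b·(sin φ − φ·cos φ) = 0.234327

x=23.498204 y=0.234327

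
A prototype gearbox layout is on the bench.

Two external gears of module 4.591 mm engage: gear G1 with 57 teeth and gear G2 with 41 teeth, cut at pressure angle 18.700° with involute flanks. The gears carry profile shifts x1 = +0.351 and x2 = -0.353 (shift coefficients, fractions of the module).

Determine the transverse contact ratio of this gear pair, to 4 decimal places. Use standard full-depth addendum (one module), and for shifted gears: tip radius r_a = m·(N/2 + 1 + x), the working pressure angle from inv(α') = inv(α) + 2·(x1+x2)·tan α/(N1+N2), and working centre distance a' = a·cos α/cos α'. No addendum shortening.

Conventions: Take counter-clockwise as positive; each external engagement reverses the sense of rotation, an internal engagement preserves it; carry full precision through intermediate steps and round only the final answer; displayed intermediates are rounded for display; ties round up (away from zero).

1.8187

class = single-mesh tooth geometry [involute pair 57T × 41T, m = 4.591]
base radii: r_b1 = 123.936308, r_b2 = 89.147169
tip radii: r_a1 = 137.045941, r_a2 = 97.085877
inv(α') = inv(18.700°) + 2·(+0.351-0.353)·tan α/(57+41) = 0.01209094  ⇒  α' = 18.69309°
a' = a·cos α / cos α' = 224.9590·cos 18.700°/cos 18.69309° = 224.949816
action lengths: √(r_a1²−r_b1²) = 58.492577, √(r_a2²−r_b2²) = 38.450615
base pitch p_b = π·m·cos α = 13.661663
CR = (58.492577 + 38.450615 − 224.949816·sin 18.69309°)/13.661663 = 1.818744
contact ratio ≈ 1.8187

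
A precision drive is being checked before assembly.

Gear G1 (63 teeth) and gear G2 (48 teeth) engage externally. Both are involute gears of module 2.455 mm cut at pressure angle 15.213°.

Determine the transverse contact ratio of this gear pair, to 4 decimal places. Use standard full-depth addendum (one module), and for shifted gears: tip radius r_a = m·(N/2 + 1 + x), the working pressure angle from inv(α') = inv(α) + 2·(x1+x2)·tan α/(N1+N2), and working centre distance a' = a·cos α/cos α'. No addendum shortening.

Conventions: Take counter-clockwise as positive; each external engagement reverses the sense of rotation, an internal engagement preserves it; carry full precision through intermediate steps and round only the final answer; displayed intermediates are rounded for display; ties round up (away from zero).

2.0965

topology: single-mesh involute geometry — m = 2.455, 63T/48T pair
base radii: r_b1 = 74.622536, r_b2 = 56.855265
tip radii: r_a1 = 79.787500, r_a2 = 61.375000
no profile shift: α' = α, a' = a
action lengths: √(r_a1²−r_b1²) = 28.240438, √(r_a2²−r_b2²) = 23.116432
base pitch p_b = π·m·cos α = 7.442337
CR = (28.240438 + 23.116432 − 136.252500·sin 15.21300°)/7.442337 = 2.096533
contact ratio ≈ 2.0965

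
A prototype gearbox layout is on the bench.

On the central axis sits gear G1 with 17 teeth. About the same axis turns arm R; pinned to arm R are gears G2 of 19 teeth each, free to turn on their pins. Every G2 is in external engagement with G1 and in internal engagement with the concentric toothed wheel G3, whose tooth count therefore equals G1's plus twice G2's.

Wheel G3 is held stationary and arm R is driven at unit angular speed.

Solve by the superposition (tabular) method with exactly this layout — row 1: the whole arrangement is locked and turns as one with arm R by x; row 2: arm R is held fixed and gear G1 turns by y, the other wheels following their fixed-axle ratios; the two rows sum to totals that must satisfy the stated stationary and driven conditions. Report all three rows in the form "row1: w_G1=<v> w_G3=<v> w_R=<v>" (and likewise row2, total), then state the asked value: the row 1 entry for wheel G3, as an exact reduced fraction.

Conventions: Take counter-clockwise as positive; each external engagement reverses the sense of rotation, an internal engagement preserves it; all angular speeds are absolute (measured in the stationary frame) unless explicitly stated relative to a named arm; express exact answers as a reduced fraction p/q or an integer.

row1: w_G1=1 w_G3=1 w_R=1
row2: w_G1=55/17 w_G3=-1 w_R=0
total: w_G1=72/17 w_G3=0 w_R=1
asked value: 1

class = planetary set [G3 = 17+2·19 = 55; Willis about the carrier]
row 1 — lock + rotate with arm: ω_sun = ω_ring = ω_arm = x
row 2 (arm held, sun turns y): ω_ring = −(17/55)·y, ω_arm = 0
boundary: total ω_ring = x − (17/55)·y = 0 and total ω_arm = x = 1  ⇒  y = 55/17, x = 1
row 2 ring = −(17/55)·55/17 = -1
totals (row 1 + row 2): sun 1 + 55/17 = 72/17, ring 1 + (-1) = 0, arm 1 + 0 = 1
asked cell (row1, ring) = 1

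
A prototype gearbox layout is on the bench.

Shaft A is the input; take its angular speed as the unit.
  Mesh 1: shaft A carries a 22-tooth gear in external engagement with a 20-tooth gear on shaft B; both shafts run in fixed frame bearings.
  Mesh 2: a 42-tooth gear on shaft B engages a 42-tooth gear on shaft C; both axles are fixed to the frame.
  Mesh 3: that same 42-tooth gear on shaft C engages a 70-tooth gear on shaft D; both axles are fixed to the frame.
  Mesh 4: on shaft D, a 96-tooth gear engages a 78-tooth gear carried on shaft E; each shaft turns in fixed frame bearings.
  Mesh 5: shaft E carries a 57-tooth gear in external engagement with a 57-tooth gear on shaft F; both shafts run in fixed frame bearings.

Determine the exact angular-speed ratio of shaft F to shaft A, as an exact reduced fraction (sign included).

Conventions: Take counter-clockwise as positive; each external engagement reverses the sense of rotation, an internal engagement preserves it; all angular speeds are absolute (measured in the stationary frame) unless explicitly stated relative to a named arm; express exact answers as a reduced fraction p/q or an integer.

class = fixed-axis compound train [5 meshes; 5 ratios multiply, 5 sense flips]
mesh 1 [22T→20T]: running ratio 11/10, sense −
mesh 2 [42T→42T]: running ratio 11/10, sense +
mesh 3 [42T→70T]: running ratio 33/50, sense −
mesh 4 [96T→78T]: running ratio 264/325, sense +
mesh 5 [57T→57T]: running ratio 264/325, sense −
ω_out/ω_in = -264/325

-264/325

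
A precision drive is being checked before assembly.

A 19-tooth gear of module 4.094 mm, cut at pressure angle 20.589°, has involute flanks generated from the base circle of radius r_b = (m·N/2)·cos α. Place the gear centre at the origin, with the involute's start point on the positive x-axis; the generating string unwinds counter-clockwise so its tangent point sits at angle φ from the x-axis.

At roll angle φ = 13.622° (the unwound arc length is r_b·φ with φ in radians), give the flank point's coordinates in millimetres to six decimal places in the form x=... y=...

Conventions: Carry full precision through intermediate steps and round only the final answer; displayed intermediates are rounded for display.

single-mesh involute tooth geometry (19T wheel at module 4.094)
pitch radius r_p = m·N/2 = 4.094·19/2 = 38.893000
base radius r_b = r_p·cos α = 38.893000·cos 20.589° = 36.408790
roll angle φ = 13.622° = 0.23774875 rad
x = r_b·(cos φ + φ·sin φ) = 37.423289
y = r_b·(sin φ − φ·cos φ) = 0.162175

x=37.423289 y=0.162175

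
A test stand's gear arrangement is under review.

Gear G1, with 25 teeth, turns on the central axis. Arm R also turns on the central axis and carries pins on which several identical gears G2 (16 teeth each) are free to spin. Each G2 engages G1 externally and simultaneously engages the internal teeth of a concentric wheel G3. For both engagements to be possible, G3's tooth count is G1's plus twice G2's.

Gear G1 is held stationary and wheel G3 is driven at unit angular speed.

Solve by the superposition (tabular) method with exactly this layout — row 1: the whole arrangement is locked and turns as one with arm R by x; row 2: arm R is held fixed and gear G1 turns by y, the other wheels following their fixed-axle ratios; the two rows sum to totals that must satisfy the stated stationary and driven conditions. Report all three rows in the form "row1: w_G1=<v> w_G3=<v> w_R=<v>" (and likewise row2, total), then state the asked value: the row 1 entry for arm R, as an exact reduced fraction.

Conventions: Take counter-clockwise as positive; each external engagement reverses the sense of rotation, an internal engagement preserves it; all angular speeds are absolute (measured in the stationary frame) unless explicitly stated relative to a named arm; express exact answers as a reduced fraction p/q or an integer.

planetary set (25T centre, 16T on arm, 57T internal) — Willis relation
row 1: whole set turns with the arm by x
row 2 (arm held, sun turns y): ω_ring = −(25/57)·y, ω_arm = 0
boundary: total ω_sun = x + y = 0 and total ω_ring = x − (25/57)·y = 1  ⇒  y = -57/82, x = 57/82
row 2 ring = −(25/57)·(-57/82) = 25/82
totals (row 1 + row 2): sun 57/82 + (-57/82) = 0, ring 57/82 + 25/82 = 1, arm 57/82 + 0 = 57/82
asked cell (row1, arm) = 57/82

row1: w_G1=57/82 w_G3=57/82 w_R=57/82
row2: w_G1=-57/82 w_G3=25/82 w_R=0
total: w_G1=0 w_G3=1 w_R=57/82
asked value: 57/82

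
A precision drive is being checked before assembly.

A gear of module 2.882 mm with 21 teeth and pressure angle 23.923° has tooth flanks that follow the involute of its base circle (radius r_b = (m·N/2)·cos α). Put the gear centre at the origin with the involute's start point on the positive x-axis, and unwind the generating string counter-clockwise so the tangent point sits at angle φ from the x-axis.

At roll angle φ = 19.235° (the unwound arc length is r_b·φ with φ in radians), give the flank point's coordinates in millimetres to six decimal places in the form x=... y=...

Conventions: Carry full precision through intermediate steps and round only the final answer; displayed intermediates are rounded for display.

x=29.176439 y=0.344951

topology: single-mesh involute geometry — m = 2.882, N = 21
pitch radius r_p = m·N/2 = 2.882·21/2 = 30.261000
base radius r_b = r_p·cos α = 30.261000·cos 23.923° = 27.661315
roll angle φ = 19.235° = 0.33571408 rad
x = r_b·(cos φ + φ·sin φ) = 29.176439
y = r_b·(sin φ − φ·cos φ) = 0.344951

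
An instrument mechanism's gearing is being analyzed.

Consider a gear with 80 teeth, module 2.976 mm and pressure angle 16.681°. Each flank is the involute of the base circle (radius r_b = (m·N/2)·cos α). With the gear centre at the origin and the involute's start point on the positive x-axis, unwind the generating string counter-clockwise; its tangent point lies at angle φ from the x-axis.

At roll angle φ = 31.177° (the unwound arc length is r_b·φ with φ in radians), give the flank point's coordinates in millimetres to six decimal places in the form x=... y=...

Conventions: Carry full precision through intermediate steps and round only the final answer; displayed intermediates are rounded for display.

x=129.682947 y=5.944578

recognized (one wheel, involute flank): single-mesh tooth geometry, m = 2.976, N = 80
pitch radius r_p = m·N/2 = 2.976·80/2 = 119.040000
base radius r_b = r_p·cos α = 119.040000·cos 16.681° = 114.030527
roll angle φ = 31.177° = 0.54414130 rad
x = r_b·(cos φ + φ·sin φ) = 129.682947
y = r_b·(sin φ − φ·cos φ) = 5.944578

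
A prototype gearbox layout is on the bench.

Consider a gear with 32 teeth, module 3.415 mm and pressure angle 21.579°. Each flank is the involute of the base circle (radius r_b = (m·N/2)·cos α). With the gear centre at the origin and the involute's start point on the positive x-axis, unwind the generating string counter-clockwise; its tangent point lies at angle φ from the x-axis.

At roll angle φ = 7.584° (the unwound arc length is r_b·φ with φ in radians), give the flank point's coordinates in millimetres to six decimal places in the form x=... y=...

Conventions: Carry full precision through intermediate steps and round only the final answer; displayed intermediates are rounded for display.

single-mesh involute tooth geometry (32T wheel at module 3.415)
pitch radius r_p = m·N/2 = 3.415·32/2 = 54.640000
base radius r_b = r_p·cos α = 54.640000·cos 21.579° = 50.810356
roll angle φ = 7.584° = 0.13236577 rad
x = r_b·(cos φ + φ·sin φ) = 51.253525
y = r_b·(sin φ − φ·cos φ) = 0.039210

x=51.253525 y=0.039210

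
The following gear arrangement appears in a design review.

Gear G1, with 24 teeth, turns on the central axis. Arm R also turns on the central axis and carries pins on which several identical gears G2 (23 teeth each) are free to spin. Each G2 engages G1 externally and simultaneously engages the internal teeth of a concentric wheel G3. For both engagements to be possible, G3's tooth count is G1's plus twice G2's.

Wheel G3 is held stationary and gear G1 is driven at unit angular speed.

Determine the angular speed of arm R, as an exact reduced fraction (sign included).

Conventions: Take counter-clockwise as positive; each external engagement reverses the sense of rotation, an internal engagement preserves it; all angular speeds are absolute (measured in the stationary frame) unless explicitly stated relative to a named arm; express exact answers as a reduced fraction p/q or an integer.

12/47

recognized (axles ride arm R): planetary set, 24/23/70 teeth
ring teeth: 24 + 2·23 = 70
24(ω_sun−ω_arm) = −70(ω_ring−ω_arm),  ω_ring = 0, ω_sun = 1
24(1−ω_arm) = −70(0−ω_arm)  ⇒  94·ω_arm = 24  ⇒  ω_arm = 12/47
exact speed ratio = 12/47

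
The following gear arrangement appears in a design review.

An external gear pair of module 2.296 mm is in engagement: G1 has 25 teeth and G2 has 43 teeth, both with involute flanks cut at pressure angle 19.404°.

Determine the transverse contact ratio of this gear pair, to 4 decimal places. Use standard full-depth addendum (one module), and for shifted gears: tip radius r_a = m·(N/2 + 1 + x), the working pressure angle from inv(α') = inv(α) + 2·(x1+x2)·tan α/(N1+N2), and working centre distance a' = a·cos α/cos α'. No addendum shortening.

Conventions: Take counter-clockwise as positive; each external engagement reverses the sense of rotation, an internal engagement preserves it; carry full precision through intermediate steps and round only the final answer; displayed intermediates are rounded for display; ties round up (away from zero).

1.6969

class = single-mesh tooth geometry [involute pair 25T × 43T, m = 2.296]
base radii: r_b1 = 27.069825, r_b2 = 46.560098
tip radii: r_a1 = 30.996000, r_a2 = 51.660000
no profile shift: α' = α, a' = a
action lengths: √(r_a1²−r_b1²) = 15.098894, √(r_a2²−r_b2²) = 22.381082
base pitch p_b = π·m·cos α = 6.803389
CR = (15.098894 + 22.381082 − 78.064000·sin 19.40400°)/6.803389 = 1.696950
contact ratio ≈ 1.6969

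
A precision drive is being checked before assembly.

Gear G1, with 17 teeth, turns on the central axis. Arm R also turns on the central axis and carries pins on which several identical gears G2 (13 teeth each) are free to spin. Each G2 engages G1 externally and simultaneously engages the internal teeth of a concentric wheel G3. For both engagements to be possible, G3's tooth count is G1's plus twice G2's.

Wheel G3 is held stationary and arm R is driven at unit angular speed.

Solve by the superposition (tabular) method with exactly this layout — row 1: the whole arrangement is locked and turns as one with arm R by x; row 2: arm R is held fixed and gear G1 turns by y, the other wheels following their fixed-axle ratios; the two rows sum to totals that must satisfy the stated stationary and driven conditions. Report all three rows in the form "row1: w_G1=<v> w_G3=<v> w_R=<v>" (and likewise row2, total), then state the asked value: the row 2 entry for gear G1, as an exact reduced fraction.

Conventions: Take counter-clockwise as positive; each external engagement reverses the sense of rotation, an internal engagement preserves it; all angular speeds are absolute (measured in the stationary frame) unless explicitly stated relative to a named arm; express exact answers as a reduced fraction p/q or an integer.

recognized (axles ride arm R): planetary set, 17/13/43 teeth
row 1: whole set turns with the arm by x
row 2 (arm held, sun turns y): ω_ring = −(17/43)·y, ω_arm = 0
boundary: total ω_ring = x − (17/43)·y = 0 and total ω_arm = x = 1  ⇒  y = 43/17, x = 1
row 2 ring = −(17/43)·43/17 = -1
totals (row 1 + row 2): sun 1 + 43/17 = 60/17, ring 1 + (-1) = 0, arm 1 + 0 = 1
asked cell (row2, sun) = 43/17

row1: w_G1=1 w_G3=1 w_R=1
row2: w_G1=43/17 w_G3=-1 w_R=0
total: w_G1=60/17 w_G3=0 w_R=1
asked value: 43/17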